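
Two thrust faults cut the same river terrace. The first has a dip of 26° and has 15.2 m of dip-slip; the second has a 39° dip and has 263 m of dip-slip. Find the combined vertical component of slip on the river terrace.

172 m

throw_A = 15.2 × sin(26°) = 6.663 m
throw_B = 263 × sin(39°) = 165.5 m
total = 6.663 + 165.5 = 172 m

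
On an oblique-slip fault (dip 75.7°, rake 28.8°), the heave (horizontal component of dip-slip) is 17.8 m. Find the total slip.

150 m

dip-slip = heave / cos(dip) = 17.8 / cos(75.7°) = 72.07 m
net slip = dip-slip / sin(rake) = 72.07 / sin(28.8°) = 150 m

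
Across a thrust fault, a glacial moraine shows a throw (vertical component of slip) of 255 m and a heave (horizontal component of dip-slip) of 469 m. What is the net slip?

534 m

net slip = √(throw² + heave²) = √(255² + 469²) = 534 m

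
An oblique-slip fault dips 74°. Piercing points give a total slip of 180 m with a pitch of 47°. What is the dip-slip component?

dip-slip = net slip × sin(rake) = 180 m × sin(47°) = 132 m

132 m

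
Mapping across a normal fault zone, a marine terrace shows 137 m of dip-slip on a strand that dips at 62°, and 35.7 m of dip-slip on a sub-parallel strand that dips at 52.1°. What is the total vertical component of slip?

throw_A = 137 × sin(62°) = 121 m
throw_B = 35.7 × sin(52.1°) = 28.17 m
total = 121 + 28.17 = 149 m

149 m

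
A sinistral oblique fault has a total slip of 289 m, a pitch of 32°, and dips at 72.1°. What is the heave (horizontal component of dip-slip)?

47.1 m

dip-slip = net slip × sin(rake) = 289 m × sin(32°) = 153.1 m
heave = dip-slip × cos(dip) = 153.1 × cos(72.1°) = 47.1 m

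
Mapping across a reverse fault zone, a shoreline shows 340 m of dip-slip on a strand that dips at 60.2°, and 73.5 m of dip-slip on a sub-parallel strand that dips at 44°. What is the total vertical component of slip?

346 m

throw_A = 340 × sin(60.2°) = 295 m
throw_B = 73.5 × sin(44°) = 51.06 m
total = 295 + 51.06 = 346 m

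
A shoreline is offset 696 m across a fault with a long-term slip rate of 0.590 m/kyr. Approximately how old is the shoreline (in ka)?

age = offset / rate = 696 m / (0.590 m/kyr) = 1.18e+06 yr = 1180 ka

1180 ka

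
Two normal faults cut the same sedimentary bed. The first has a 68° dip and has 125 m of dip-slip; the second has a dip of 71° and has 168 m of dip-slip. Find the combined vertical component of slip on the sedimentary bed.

throw_A = 125 × sin(68°) = 115.9 m
throw_B = 168 × sin(71°) = 158.8 m
total = 115.9 + 158.8 = 275 m

275 m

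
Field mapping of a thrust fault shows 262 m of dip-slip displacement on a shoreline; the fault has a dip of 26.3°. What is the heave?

heave = dip-slip × cos(dip) = 262 m × cos(26.3°) = 235 m

235 m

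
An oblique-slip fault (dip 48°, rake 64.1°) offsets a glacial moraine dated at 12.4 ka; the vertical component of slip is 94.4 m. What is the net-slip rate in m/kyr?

11.4 m/kyr

dip-slip = throw / sin(dip) = 94.4 / sin(48°) = 127 m
net slip = dip-slip / sin(rake) = 127 / sin(64.1°) = 141.2 m
rate = 141.2 m / 12.4 ka = 0.0114 m/yr = 11.4 m/kyr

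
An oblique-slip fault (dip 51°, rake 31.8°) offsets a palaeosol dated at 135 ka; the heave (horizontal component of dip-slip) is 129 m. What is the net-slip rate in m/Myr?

2880 m/Myr

dip-slip = heave / cos(dip) = 129 / cos(51°) = 205 m
net slip = dip-slip / sin(rake) = 205 / sin(31.8°) = 389 m
rate = 389 m / 135 ka = 0.00288 m/yr = 2880 m/Myr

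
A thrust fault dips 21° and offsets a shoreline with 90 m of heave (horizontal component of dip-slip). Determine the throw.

throw = heave × tan(dip) = 90 × tan(21°) = 34.5 m

34.5 m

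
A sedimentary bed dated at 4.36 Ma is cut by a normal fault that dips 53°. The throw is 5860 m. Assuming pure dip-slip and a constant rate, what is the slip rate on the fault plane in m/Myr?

1680 m/Myr

dip-slip = throw / sin(dip) = 5860 m / sin(53°) = 7338 m
rate = 7338 m / 4.36 Ma = 0.00168 m/yr = 1680 m/Myr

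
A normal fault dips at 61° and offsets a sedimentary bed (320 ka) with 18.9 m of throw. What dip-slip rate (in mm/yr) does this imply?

dip-slip = throw / sin(dip) = 18.9 m / sin(61°) = 21.61 m
rate = 21.61 m / 320 ka = 0.0000675 m/yr = 0.0675 mm/yr

0.0675 mm/yr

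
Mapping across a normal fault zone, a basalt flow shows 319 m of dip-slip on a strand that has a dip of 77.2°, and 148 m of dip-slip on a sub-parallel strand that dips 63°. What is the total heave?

heave_A = 319 × cos(77.2°) = 70.67 m
heave_B = 148 × cos(63°) = 67.19 m
total = 70.67 + 67.19 = 138 m

138 m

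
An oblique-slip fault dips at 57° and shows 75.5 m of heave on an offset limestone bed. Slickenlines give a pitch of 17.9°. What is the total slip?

dip-slip = heave / cos(dip) = 75.5 / cos(57°) = 138.6 m
net slip = dip-slip / sin(rake) = 138.6 / sin(17.9°) = 451 m

451 m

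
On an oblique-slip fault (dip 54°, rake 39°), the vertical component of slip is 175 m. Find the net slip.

344 m

dip-slip = throw / sin(dip) = 175 / sin(54°) = 216.3 m
net slip = dip-slip / sin(rake) = 216.3 / sin(39°) = 344 m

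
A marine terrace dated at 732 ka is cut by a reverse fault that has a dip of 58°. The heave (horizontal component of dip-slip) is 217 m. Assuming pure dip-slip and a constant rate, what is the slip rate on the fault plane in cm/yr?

dip-slip = heave / cos(dip) = 217 m / cos(58°) = 409.5 m
rate = 409.5 m / 732 ka = 0.000559 m/yr = 0.0559 cm/yr

0.0559 cm/yr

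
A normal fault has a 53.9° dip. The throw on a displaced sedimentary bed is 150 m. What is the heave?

heave = throw / tan(dip) = 150 / tan(53.9°) = 109 m

109 m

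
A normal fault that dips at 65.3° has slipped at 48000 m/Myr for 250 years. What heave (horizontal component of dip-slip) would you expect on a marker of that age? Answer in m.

dip-slip = rate × time = 48000 m/Myr × 250 years = 12 m
heave = dip-slip × cos(dip) = 12 × cos(65.3°) = 5.01 m

5.01 m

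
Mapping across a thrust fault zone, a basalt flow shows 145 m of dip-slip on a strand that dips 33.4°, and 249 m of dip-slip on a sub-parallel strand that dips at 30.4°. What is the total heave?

336 m

heave_A = 145 × cos(33.4°) = 121.1 m
heave_B = 249 × cos(30.4°) = 214.8 m
total = 121.1 + 214.8 = 336 m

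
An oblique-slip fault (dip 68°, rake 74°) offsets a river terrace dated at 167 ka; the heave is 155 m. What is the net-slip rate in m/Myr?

dip-slip = heave / cos(dip) = 155 / cos(68°) = 413.8 m
net slip = dip-slip / sin(rake) = 413.8 / sin(74°) = 430.4 m
rate = 430.4 m / 167 ka = 0.00258 m/yr = 2580 m/Myr

2580 m/Myr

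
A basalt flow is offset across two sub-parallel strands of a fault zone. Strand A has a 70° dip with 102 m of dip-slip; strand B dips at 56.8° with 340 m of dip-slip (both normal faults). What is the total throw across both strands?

throw_A = 102 × sin(70°) = 95.85 m
throw_B = 340 × sin(56.8°) = 284.5 m
total = 95.85 + 284.5 = 380 m

380 m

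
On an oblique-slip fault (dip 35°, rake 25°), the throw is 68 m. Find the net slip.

dip-slip = throw / sin(dip) = 68 / sin(35°) = 118.6 m
net slip = dip-slip / sin(rake) = 118.6 / sin(25°) = 281 m

281 m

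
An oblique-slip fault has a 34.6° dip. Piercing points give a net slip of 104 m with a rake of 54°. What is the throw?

dip-slip = net slip × sin(rake) = 104 m × sin(54°) = 84.14 m
throw = dip-slip × sin(dip) = 84.14 × sin(34.6°) = 47.8 m

47.8 m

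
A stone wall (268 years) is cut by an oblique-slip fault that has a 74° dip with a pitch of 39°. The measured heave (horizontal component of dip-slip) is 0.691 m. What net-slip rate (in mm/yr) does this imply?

dip-slip = heave / cos(dip) = 0.691 / cos(74°) = 2.507 m
net slip = dip-slip / sin(rake) = 2.507 / sin(39°) = 3.984 m
rate = 3.984 m / 268 years = 0.0149 m/yr = 14.9 mm/yr

14.9 mm/yr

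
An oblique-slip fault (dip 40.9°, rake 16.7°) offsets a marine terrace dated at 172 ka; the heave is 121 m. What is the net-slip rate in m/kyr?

3.24 m/kyr

dip-slip = heave / cos(dip) = 121 / cos(40.9°) = 160.1 m
net slip = dip-slip / sin(rake) = 160.1 / sin(16.7°) = 557.1 m
rate = 557.1 m / 172 ka = 0.00324 m/yr = 3.24 m/kyr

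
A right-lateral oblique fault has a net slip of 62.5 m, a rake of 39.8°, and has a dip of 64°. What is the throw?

dip-slip = net slip × sin(rake) = 62.5 m × sin(39.8°) = 40.01 m
throw = dip-slip × sin(dip) = 40.01 × sin(64°) = 36 m

36 m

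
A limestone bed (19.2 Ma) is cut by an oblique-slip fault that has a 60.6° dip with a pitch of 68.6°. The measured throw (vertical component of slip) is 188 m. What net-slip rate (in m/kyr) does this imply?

dip-slip = throw / sin(dip) = 188 / sin(60.6°) = 215.8 m
net slip = dip-slip / sin(rake) = 215.8 / sin(68.6°) = 231.8 m
rate = 231.8 m / 19.2 Ma = 0.0000121 m/yr = 0.0121 m/kyr

0.0121 m/kyr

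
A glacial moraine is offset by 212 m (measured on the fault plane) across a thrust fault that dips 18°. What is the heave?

202 m

heave = dip-slip × cos(dip) = 212 m × cos(18°) = 202 m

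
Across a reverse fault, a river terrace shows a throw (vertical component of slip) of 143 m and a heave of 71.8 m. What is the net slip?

160 m

net slip = √(throw² + heave²) = √(143² + 71.8²) = 160 m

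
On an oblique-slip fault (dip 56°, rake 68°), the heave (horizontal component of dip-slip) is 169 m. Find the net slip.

326 m

dip-slip = heave / cos(dip) = 169 / cos(56°) = 302.2 m
net slip = dip-slip / sin(rake) = 302.2 / sin(68°) = 326 m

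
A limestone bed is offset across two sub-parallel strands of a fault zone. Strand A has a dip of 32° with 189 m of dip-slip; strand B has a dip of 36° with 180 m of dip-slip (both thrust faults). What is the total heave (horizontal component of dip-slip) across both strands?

heave_A = 189 × cos(32°) = 160.3 m
heave_B = 180 × cos(36°) = 145.6 m
total = 160.3 + 145.6 = 306 m

306 m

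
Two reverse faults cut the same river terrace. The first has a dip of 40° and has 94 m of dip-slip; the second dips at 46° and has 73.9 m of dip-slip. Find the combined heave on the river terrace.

heave_A = 94 × cos(40°) = 72.01 m
heave_B = 73.9 × cos(46°) = 51.34 m
total = 72.01 + 51.34 = 123 m

123 m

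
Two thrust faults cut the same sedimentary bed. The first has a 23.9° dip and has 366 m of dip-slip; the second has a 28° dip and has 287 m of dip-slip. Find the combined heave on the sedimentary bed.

heave_A = 366 × cos(23.9°) = 334.6 m
heave_B = 287 × cos(28°) = 253.4 m
total = 334.6 + 253.4 = 588 m

588 m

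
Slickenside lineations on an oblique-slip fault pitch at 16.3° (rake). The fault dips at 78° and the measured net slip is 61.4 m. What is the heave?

dip-slip = net slip × sin(rake) = 61.4 m × sin(16.3°) = 17.23 m
heave = dip-slip × cos(dip) = 17.23 × cos(78°) = 3.58 m

3.58 m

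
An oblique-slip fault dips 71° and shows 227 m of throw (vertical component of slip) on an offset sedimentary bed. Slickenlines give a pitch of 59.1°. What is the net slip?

dip-slip = throw / sin(dip) = 227 / sin(71°) = 240.1 m
net slip = dip-slip / sin(rake) = 240.1 / sin(59.1°) = 280 m

280 m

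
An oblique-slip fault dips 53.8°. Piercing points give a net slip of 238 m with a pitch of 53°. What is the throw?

dip-slip = net slip × sin(rake) = 238 m × sin(53°) = 190.1 m
throw = dip-slip × sin(dip) = 190.1 × sin(53.8°) = 153 m

153 m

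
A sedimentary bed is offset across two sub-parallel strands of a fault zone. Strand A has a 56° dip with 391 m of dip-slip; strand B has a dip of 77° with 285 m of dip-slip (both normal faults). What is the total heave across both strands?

283 m

heave_A = 391 × cos(56°) = 218.6 m
heave_B = 285 × cos(77°) = 64.11 m
total = 218.6 + 64.11 = 283 m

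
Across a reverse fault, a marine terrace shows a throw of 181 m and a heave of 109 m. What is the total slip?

211 m

net slip = √(throw² + heave²) = √(181² + 109²) = 211 m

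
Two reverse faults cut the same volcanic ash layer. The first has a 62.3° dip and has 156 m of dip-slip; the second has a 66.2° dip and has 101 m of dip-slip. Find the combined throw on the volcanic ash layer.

throw_A = 156 × sin(62.3°) = 138.1 m
throw_B = 101 × sin(66.2°) = 92.41 m
total = 138.1 + 92.41 = 231 m

231 m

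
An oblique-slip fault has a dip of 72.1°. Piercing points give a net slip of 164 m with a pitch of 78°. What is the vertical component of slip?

153 m

dip-slip = net slip × sin(rake) = 164 m × sin(78°) = 160.4 m
throw = dip-slip × sin(dip) = 160.4 × sin(72.1°) = 153 m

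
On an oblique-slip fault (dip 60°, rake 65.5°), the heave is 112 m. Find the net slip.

dip-slip = heave / cos(dip) = 112 / cos(60°) = 224 m
net slip = dip-slip / sin(rake) = 224 / sin(65.5°) = 246 m

246 m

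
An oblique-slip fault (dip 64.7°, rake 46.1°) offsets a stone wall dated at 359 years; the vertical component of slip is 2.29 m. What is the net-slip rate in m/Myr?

dip-slip = throw / sin(dip) = 2.29 / sin(64.7°) = 2.533 m
net slip = dip-slip / sin(rake) = 2.533 / sin(46.1°) = 3.515 m
rate = 3.515 m / 359 years = 0.00979 m/yr = 9790 m/Myr

9790 m/Myr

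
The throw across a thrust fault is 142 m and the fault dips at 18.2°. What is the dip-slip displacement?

455 m

dip-slip = throw / sin(dip) = 142 / sin(18.2°) = 455 m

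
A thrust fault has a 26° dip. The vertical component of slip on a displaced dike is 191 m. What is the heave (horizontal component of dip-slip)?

392 m

heave = throw / tan(dip) = 191 / tan(26°) = 392 m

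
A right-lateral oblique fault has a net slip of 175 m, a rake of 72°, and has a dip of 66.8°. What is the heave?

65.6 m

dip-slip = net slip × sin(rake) = 175 m × sin(72°) = 166.4 m
heave = dip-slip × cos(dip) = 166.4 × cos(66.8°) = 65.6 m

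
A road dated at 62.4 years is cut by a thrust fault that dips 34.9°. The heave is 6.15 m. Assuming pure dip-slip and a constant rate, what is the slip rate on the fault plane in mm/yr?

dip-slip = heave / cos(dip) = 6.15 m / cos(34.9°) = 7.499 m
rate = 7.499 m / 62.4 years = 0.120 m/yr = 120 mm/yr

120 mm/yr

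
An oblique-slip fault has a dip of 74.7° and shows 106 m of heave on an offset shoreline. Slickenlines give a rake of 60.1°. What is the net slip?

463 m

dip-slip = heave / cos(dip) = 106 / cos(74.7°) = 401.7 m
net slip = dip-slip / sin(rake) = 401.7 / sin(60.1°) = 463 m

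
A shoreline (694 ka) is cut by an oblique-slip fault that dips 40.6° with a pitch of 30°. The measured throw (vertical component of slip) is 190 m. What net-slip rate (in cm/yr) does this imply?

dip-slip = throw / sin(dip) = 190 / sin(40.6°) = 292 m
net slip = dip-slip / sin(rake) = 292 / sin(30°) = 583.9 m
rate = 583.9 m / 694 ka = 0.000841 m/yr = 0.0841 cm/yr

0.0841 cm/yr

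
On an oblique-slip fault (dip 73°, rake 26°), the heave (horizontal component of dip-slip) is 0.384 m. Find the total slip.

3 m

dip-slip = heave / cos(dip) = 0.384 / cos(73°) = 1.313 m
net slip = dip-slip / sin(rake) = 1.313 / sin(26°) = 3 m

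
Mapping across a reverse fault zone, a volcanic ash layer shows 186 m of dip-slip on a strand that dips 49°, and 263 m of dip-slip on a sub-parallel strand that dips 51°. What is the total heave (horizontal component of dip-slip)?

heave_A = 186 × cos(49°) = 122 m
heave_B = 263 × cos(51°) = 165.5 m
total = 122 + 165.5 = 288 m

288 m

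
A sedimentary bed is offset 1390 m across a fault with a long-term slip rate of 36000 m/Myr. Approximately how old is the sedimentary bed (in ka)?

age = offset / rate = 1390 m / (36000 m/Myr) = 38600 yr = 38.6 ka

38.6 ka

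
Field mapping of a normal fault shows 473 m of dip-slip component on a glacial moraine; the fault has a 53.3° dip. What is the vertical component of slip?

throw = dip-slip × sin(dip) = 473 m × sin(53.3°) = 379 m

379 m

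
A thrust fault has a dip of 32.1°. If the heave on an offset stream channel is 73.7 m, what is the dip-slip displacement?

dip-slip = heave / cos(dip) = 73.7 / cos(32.1°) = 87 m

87 m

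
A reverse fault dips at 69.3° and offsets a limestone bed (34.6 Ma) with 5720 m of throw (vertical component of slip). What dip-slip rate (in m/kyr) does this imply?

dip-slip = throw / sin(dip) = 5720 m / sin(69.3°) = 6115 m
rate = 6115 m / 34.6 Ma = 0.000177 m/yr = 0.177 m/kyr

0.177 m/kyr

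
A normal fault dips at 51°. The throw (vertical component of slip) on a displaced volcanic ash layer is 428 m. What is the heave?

heave = throw / tan(dip) = 428 / tan(51°) = 347 m

347 m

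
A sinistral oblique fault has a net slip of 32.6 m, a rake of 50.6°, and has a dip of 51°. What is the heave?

15.9 m

dip-slip = net slip × sin(rake) = 32.6 m × sin(50.6°) = 25.19 m
heave = dip-slip × cos(dip) = 25.19 × cos(51°) = 15.9 m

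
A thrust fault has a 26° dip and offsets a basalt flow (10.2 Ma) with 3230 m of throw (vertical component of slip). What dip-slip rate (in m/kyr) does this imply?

dip-slip = throw / sin(dip) = 3230 m / sin(26°) = 7368 m
rate = 7368 m / 10.2 Ma = 0.000722 m/yr = 0.722 m/kyr

0.722 m/kyr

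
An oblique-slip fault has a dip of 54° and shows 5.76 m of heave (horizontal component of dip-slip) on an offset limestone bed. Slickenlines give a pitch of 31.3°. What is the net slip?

dip-slip = heave / cos(dip) = 5.76 / cos(54°) = 9.799 m
net slip = dip-slip / sin(rake) = 9.799 / sin(31.3°) = 18.9 m

18.9 m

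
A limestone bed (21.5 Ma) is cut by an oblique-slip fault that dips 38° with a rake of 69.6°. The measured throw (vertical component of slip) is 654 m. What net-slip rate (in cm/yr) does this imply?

dip-slip = throw / sin(dip) = 654 / sin(38°) = 1062 m
net slip = dip-slip / sin(rake) = 1062 / sin(69.6°) = 1133 m
rate = 1133 m / 21.5 Ma = 0.0000527 m/yr = 0.00527 cm/yr

0.00527 cm/yr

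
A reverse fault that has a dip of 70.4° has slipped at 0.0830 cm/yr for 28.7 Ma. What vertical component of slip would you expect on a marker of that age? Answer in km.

dip-slip = rate × time = 0.0830 cm/yr × 28.7 Ma = 23820 m
throw = dip-slip × sin(dip) = 23820 × sin(70.4°) = 22400 m = 22.4 km

22.4 km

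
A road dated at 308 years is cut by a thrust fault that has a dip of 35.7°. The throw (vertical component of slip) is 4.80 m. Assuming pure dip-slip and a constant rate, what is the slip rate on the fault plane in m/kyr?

dip-slip = throw / sin(dip) = 4.80 m / sin(35.7°) = 8.226 m
rate = 8.226 m / 308 years = 0.0267 m/yr = 26.7 m/kyr

26.7 m/kyr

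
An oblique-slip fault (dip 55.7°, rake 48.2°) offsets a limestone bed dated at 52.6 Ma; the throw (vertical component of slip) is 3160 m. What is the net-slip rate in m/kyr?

0.0976 m/kyr

dip-slip = throw / sin(dip) = 3160 / sin(55.7°) = 3825 m
net slip = dip-slip / sin(rake) = 3825 / sin(48.2°) = 5131 m
rate = 5131 m / 52.6 Ma = 0.0000976 m/yr = 0.0976 m/kyr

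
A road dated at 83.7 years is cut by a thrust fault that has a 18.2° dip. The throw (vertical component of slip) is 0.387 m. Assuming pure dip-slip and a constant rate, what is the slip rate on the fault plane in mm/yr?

14.8 mm/yr

dip-slip = throw / sin(dip) = 0.387 m / sin(18.2°) = 1.239 m
rate = 1.239 m / 83.7 years = 0.0148 m/yr = 14.8 mm/yr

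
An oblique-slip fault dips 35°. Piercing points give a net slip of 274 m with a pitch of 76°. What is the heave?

218 m

dip-slip = net slip × sin(rake) = 274 m × sin(76°) = 265.9 m
heave = dip-slip × cos(dip) = 265.9 × cos(35°) = 218 m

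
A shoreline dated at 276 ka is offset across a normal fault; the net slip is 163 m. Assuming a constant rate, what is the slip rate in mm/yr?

rate = 163 m / 276 ka = 0.000591 m/yr = 0.591 mm/yr

0.591 mm/yr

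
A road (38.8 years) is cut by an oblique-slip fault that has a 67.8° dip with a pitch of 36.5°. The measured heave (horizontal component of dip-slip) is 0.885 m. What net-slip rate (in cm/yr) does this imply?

10.1 cm/yr

dip-slip = heave / cos(dip) = 0.885 / cos(67.8°) = 2.342 m
net slip = dip-slip / sin(rake) = 2.342 / sin(36.5°) = 3.938 m
rate = 3.938 m / 38.8 years = 0.101 m/yr = 10.1 cm/yr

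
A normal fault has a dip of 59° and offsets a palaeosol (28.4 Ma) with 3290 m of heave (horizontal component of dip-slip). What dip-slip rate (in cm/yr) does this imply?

0.0225 cm/yr

dip-slip = heave / cos(dip) = 3290 m / cos(59°) = 6388 m
rate = 6388 m / 28.4 Ma = 0.000225 m/yr = 0.0225 cm/yr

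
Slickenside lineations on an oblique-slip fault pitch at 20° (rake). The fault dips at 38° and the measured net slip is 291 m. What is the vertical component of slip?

dip-slip = net slip × sin(rake) = 291 m × sin(20°) = 99.53 m
throw = dip-slip × sin(dip) = 99.53 × sin(38°) = 61.3 m

61.3 m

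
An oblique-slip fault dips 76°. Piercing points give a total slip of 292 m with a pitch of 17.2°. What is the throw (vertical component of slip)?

83.8 m

dip-slip = net slip × sin(rake) = 292 m × sin(17.2°) = 86.35 m
throw = dip-slip × sin(dip) = 86.35 × sin(76°) = 83.8 m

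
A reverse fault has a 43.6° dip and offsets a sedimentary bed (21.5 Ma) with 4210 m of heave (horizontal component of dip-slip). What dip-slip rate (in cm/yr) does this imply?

0.0270 cm/yr

dip-slip = heave / cos(dip) = 4210 m / cos(43.6°) = 5814 m
rate = 5814 m / 21.5 Ma = 0.000270 m/yr = 0.0270 cm/yr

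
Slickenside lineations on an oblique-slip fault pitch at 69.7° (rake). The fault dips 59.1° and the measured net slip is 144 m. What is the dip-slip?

135 m

dip-slip = net slip × sin(rake) = 144 m × sin(69.7°) = 135 m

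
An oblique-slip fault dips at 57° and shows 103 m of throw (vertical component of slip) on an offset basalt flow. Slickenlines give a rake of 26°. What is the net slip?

dip-slip = throw / sin(dip) = 103 / sin(57°) = 122.8 m
net slip = dip-slip / sin(rake) = 122.8 / sin(26°) = 280 m

280 m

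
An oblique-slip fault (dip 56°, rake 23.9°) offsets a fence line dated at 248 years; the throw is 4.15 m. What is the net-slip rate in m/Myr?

dip-slip = throw / sin(dip) = 4.15 / sin(56°) = 5.006 m
net slip = dip-slip / sin(rake) = 5.006 / sin(23.9°) = 12.36 m
rate = 12.36 m / 248 years = 0.0498 m/yr = 49800 m/Myr

49800 m/Myr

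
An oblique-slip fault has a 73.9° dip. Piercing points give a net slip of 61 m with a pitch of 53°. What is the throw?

dip-slip = net slip × sin(rake) = 61 m × sin(53°) = 48.72 m
throw = dip-slip × sin(dip) = 48.72 × sin(73.9°) = 46.8 m

46.8 m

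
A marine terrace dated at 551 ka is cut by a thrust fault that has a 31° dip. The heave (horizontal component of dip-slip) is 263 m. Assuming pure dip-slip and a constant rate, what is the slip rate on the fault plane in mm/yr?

dip-slip = heave / cos(dip) = 263 m / cos(31°) = 306.8 m
rate = 306.8 m / 551 ka = 0.000557 m/yr = 0.557 mm/yr

0.557 mm/yr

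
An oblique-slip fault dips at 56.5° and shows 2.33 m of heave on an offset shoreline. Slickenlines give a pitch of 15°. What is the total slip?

16.3 m

dip-slip = heave / cos(dip) = 2.33 / cos(56.5°) = 4.221 m
net slip = dip-slip / sin(rake) = 4.221 / sin(15°) = 16.3 m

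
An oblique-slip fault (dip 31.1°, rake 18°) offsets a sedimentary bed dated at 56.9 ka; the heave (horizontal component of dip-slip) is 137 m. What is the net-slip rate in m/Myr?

9100 m/Myr

dip-slip = heave / cos(dip) = 137 / cos(31.1°) = 160 m
net slip = dip-slip / sin(rake) = 160 / sin(18°) = 517.8 m
rate = 517.8 m / 56.9 ka = 0.00910 m/yr = 9100 m/Myr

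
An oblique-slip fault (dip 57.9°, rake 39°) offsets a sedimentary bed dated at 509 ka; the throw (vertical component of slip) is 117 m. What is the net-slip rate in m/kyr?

0.431 m/kyr

dip-slip = throw / sin(dip) = 117 / sin(57.9°) = 138.1 m
net slip = dip-slip / sin(rake) = 138.1 / sin(39°) = 219.5 m
rate = 219.5 m / 509 ka = 0.000431 m/yr = 0.431 m/kyr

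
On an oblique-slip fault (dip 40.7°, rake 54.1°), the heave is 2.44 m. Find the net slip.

3.97 m

dip-slip = heave / cos(dip) = 2.44 / cos(40.7°) = 3.218 m
net slip = dip-slip / sin(rake) = 3.218 / sin(54.1°) = 3.97 m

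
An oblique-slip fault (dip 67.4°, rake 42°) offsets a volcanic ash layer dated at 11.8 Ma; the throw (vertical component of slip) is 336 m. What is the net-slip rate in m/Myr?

dip-slip = throw / sin(dip) = 336 / sin(67.4°) = 363.9 m
net slip = dip-slip / sin(rake) = 363.9 / sin(42°) = 543.9 m
rate = 543.9 m / 11.8 Ma = 0.0000461 m/yr = 46.1 m/Myr

46.1 m/Myr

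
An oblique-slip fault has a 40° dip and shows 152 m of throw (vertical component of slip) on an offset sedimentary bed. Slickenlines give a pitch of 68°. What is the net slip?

255 m

dip-slip = throw / sin(dip) = 152 / sin(40°) = 236.5 m
net slip = dip-slip / sin(rake) = 236.5 / sin(68°) = 255 m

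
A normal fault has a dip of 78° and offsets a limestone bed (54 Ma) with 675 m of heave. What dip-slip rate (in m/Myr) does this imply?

dip-slip = heave / cos(dip) = 675 m / cos(78°) = 3247 m
rate = 3247 m / 54 Ma = 0.0000601 m/yr = 60.1 m/Myr

60.1 m/Myr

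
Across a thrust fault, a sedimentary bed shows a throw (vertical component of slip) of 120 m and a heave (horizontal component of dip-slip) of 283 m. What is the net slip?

307 m

net slip = √(throw² + heave²) = √(120² + 283²) = 307 m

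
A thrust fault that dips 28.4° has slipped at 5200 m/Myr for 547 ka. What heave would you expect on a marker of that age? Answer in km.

dip-slip = rate × time = 5200 m/Myr × 547 ka = 2844 m
heave = dip-slip × cos(dip) = 2844 × cos(28.4°) = 2500 m = 2.50 km

2.50 km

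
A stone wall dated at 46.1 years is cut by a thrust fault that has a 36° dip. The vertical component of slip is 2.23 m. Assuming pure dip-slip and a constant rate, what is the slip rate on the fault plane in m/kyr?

dip-slip = throw / sin(dip) = 2.23 m / sin(36°) = 3.794 m
rate = 3.794 m / 46.1 years = 0.0823 m/yr = 82.3 m/kyr

82.3 m/kyr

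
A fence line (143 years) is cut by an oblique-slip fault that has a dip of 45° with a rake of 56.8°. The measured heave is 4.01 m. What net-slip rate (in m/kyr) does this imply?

47.4 m/kyr

dip-slip = heave / cos(dip) = 4.01 / cos(45°) = 5.671 m
net slip = dip-slip / sin(rake) = 5.671 / sin(56.8°) = 6.777 m
rate = 6.777 m / 143 years = 0.0474 m/yr = 47.4 m/kyr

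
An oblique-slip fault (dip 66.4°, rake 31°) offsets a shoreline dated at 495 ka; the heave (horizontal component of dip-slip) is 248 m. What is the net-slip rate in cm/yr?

dip-slip = heave / cos(dip) = 248 / cos(66.4°) = 619.5 m
net slip = dip-slip / sin(rake) = 619.5 / sin(31°) = 1203 m
rate = 1203 m / 495 ka = 0.00243 m/yr = 0.243 cm/yr

0.243 cm/yr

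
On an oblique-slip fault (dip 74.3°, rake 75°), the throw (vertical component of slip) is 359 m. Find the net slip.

dip-slip = throw / sin(dip) = 359 / sin(74.3°) = 372.9 m
net slip = dip-slip / sin(rake) = 372.9 / sin(75°) = 386 m

386 m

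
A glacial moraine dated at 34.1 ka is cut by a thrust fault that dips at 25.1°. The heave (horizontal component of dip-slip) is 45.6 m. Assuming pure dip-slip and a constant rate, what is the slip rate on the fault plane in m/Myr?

dip-slip = heave / cos(dip) = 45.6 m / cos(25.1°) = 50.36 m
rate = 50.36 m / 34.1 ka = 0.00148 m/yr = 1480 m/Myr

1480 m/Myr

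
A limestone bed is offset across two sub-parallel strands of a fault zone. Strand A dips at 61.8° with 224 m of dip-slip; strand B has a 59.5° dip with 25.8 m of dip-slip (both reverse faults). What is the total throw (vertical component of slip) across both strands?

throw_A = 224 × sin(61.8°) = 197.4 m
throw_B = 25.8 × sin(59.5°) = 22.23 m
total = 197.4 + 22.23 = 220 m

220 m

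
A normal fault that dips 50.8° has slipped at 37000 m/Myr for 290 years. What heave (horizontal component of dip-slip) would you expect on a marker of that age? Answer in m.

6.78 m

dip-slip = rate × time = 37000 m/Myr × 290 years = 10.73 m
heave = dip-slip × cos(dip) = 10.73 × cos(50.8°) = 6.78 m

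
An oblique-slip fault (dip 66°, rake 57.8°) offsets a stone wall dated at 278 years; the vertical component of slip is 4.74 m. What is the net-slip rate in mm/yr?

dip-slip = throw / sin(dip) = 4.74 / sin(66°) = 5.189 m
net slip = dip-slip / sin(rake) = 5.189 / sin(57.8°) = 6.132 m
rate = 6.132 m / 278 years = 0.0221 m/yr = 22.1 mm/yr

22.1 mm/yr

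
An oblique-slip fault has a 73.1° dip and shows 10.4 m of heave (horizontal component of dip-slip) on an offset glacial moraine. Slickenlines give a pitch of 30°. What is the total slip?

71.6 m

dip-slip = heave / cos(dip) = 10.4 / cos(73.1°) = 35.78 m
net slip = dip-slip / sin(rake) = 35.78 / sin(30°) = 71.6 m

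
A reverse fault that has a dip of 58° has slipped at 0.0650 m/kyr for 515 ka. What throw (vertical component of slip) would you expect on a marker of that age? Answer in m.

28.4 m

dip-slip = rate × time = 0.0650 m/kyr × 515 ka = 33.48 m
throw = dip-slip × sin(dip) = 33.48 × sin(58°) = 28.4 m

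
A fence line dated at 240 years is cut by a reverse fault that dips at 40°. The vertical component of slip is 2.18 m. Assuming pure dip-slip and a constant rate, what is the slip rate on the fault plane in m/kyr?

dip-slip = throw / sin(dip) = 2.18 m / sin(40°) = 3.391 m
rate = 3.391 m / 240 years = 0.0141 m/yr = 14.1 m/kyr

14.1 m/kyr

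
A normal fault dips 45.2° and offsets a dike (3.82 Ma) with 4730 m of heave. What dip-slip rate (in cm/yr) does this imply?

dip-slip = heave / cos(dip) = 4730 m / cos(45.2°) = 6713 m
rate = 6713 m / 3.82 Ma = 0.00176 m/yr = 0.176 cm/yr

0.176 cm/yr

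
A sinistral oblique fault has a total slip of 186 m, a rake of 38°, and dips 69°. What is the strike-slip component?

147 m

strike-slip = net slip × cos(rake) = 186 m × cos(38°) = 147 m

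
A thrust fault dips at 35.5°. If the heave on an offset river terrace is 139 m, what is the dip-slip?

171 m

dip-slip = heave / cos(dip) = 139 / cos(35.5°) = 171 m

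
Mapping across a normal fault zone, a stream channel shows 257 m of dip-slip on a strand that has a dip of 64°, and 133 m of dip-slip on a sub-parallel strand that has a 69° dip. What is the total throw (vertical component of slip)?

355 m

throw_A = 257 × sin(64°) = 231 m
throw_B = 133 × sin(69°) = 124.2 m
total = 231 + 124.2 = 355 m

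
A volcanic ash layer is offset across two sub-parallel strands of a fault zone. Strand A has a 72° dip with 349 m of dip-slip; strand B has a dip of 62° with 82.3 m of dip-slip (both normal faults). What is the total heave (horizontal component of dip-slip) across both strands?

146 m

heave_A = 349 × cos(72°) = 107.8 m
heave_B = 82.3 × cos(62°) = 38.64 m
total = 107.8 + 38.64 = 146 m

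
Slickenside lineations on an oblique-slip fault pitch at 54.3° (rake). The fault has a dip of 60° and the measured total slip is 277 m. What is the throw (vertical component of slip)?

195 m

dip-slip = net slip × sin(rake) = 277 m × sin(54.3°) = 224.9 m
throw = dip-slip × sin(dip) = 224.9 × sin(60°) = 195 m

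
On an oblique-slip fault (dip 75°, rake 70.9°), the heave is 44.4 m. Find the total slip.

dip-slip = heave / cos(dip) = 44.4 / cos(75°) = 171.5 m
net slip = dip-slip / sin(rake) = 171.5 / sin(70.9°) = 182 m

182 m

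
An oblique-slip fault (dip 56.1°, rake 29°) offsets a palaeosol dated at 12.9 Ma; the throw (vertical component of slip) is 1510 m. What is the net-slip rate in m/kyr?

0.291 m/kyr

dip-slip = throw / sin(dip) = 1510 / sin(56.1°) = 1819 m
net slip = dip-slip / sin(rake) = 1819 / sin(29°) = 3753 m
rate = 3753 m / 12.9 Ma = 0.000291 m/yr = 0.291 m/kyr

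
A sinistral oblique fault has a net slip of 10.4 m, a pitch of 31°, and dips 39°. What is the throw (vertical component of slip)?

3.37 m

dip-slip = net slip × sin(rake) = 10.4 m × sin(31°) = 5.356 m
throw = dip-slip × sin(dip) = 5.356 × sin(39°) = 3.37 m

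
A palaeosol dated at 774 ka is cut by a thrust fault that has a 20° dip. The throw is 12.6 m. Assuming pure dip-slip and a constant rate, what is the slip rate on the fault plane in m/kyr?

dip-slip = throw / sin(dip) = 12.6 m / sin(20°) = 36.84 m
rate = 36.84 m / 774 ka = 0.0000476 m/yr = 0.0476 m/kyr

0.0476 m/kyr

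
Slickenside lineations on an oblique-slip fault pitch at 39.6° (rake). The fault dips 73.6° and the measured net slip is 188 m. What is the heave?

33.8 m

dip-slip = net slip × sin(rake) = 188 m × sin(39.6°) = 119.8 m
heave = dip-slip × cos(dip) = 119.8 × cos(73.6°) = 33.8 m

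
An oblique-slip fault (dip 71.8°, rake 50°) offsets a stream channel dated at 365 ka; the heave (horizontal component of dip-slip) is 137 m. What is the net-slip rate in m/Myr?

dip-slip = heave / cos(dip) = 137 / cos(71.8°) = 438.6 m
net slip = dip-slip / sin(rake) = 438.6 / sin(50°) = 572.6 m
rate = 572.6 m / 365 ka = 0.00157 m/yr = 1570 m/Myr

1570 m/Myr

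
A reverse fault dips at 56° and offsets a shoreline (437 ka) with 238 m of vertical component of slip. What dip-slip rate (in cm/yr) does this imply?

0.0657 cm/yr

dip-slip = throw / sin(dip) = 238 m / sin(56°) = 287.1 m
rate = 287.1 m / 437 ka = 0.000657 m/yr = 0.0657 cm/yr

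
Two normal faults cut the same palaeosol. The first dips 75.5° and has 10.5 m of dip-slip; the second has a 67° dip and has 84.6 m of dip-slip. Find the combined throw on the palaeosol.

throw_A = 10.5 × sin(75.5°) = 10.17 m
throw_B = 84.6 × sin(67°) = 77.87 m
total = 10.17 + 77.87 = 88 m

88 m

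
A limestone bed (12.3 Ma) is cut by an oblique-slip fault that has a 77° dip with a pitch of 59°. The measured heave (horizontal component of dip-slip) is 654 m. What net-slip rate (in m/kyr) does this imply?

dip-slip = heave / cos(dip) = 654 / cos(77°) = 2907 m
net slip = dip-slip / sin(rake) = 2907 / sin(59°) = 3392 m
rate = 3392 m / 12.3 Ma = 0.000276 m/yr = 0.276 m/kyr

0.276 m/kyr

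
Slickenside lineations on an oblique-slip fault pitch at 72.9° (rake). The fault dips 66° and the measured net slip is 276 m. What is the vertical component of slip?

241 m

dip-slip = net slip × sin(rake) = 276 m × sin(72.9°) = 263.8 m
throw = dip-slip × sin(dip) = 263.8 × sin(66°) = 241 m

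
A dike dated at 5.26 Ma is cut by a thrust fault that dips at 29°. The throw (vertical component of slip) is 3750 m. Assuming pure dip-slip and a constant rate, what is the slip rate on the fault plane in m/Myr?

dip-slip = throw / sin(dip) = 3750 m / sin(29°) = 7735 m
rate = 7735 m / 5.26 Ma = 0.00147 m/yr = 1470 m/Myr

1470 m/Myr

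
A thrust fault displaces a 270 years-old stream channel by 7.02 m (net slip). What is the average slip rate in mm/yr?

rate = 7.02 m / 270 years = 0.0260 m/yr = 26 mm/yr

26 mm/yr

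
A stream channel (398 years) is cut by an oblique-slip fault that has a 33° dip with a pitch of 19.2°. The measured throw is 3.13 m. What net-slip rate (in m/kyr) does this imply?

dip-slip = throw / sin(dip) = 3.13 / sin(33°) = 5.747 m
net slip = dip-slip / sin(rake) = 5.747 / sin(19.2°) = 17.47 m
rate = 17.47 m / 398 years = 0.0439 m/yr = 43.9 m/kyr

43.9 m/kyr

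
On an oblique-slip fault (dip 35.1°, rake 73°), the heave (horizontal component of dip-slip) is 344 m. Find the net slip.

dip-slip = heave / cos(dip) = 344 / cos(35.1°) = 420.5 m
net slip = dip-slip / sin(rake) = 420.5 / sin(73°) = 440 m

440 m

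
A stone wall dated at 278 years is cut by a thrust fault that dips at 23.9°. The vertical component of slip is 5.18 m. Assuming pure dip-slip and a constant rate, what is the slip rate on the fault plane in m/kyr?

46 m/kyr

dip-slip = throw / sin(dip) = 5.18 m / sin(23.9°) = 12.79 m
rate = 12.79 m / 278 years = 0.0460 m/yr = 46 m/kyr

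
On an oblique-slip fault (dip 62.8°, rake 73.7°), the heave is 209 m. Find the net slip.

dip-slip = heave / cos(dip) = 209 / cos(62.8°) = 457.2 m
net slip = dip-slip / sin(rake) = 457.2 / sin(73.7°) = 476 m

476 m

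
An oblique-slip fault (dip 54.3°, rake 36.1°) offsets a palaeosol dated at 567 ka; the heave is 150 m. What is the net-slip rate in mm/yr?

dip-slip = heave / cos(dip) = 150 / cos(54.3°) = 257.1 m
net slip = dip-slip / sin(rake) = 257.1 / sin(36.1°) = 436.3 m
rate = 436.3 m / 567 ka = 0.000769 m/yr = 0.769 mm/yr

0.769 mm/yr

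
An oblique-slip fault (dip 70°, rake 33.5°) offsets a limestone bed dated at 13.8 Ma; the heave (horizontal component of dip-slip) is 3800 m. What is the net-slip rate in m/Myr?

dip-slip = heave / cos(dip) = 3800 / cos(70°) = 11110 m
net slip = dip-slip / sin(rake) = 11110 / sin(33.5°) = 20130 m
rate = 20130 m / 13.8 Ma = 0.00146 m/yr = 1460 m/Myr

1460 m/Myr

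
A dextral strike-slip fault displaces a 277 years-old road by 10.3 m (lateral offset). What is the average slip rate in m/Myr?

rate = 10.3 m / 277 years = 0.0372 m/yr = 37200 m/Myr

37200 m/Myr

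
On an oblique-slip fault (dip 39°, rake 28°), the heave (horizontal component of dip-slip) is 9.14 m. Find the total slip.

dip-slip = heave / cos(dip) = 9.14 / cos(39°) = 11.76 m
net slip = dip-slip / sin(rake) = 11.76 / sin(28°) = 25.1 m

25.1 m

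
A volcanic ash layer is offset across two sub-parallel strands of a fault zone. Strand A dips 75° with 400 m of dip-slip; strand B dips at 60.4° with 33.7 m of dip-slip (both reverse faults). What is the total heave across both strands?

120 m

heave_A = 400 × cos(75°) = 103.5 m
heave_B = 33.7 × cos(60.4°) = 16.65 m
total = 103.5 + 16.65 = 120 m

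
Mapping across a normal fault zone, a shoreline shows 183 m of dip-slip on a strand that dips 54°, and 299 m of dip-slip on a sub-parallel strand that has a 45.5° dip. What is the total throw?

361 m

throw_A = 183 × sin(54°) = 148.1 m
throw_B = 299 × sin(45.5°) = 213.3 m
total = 148.1 + 213.3 = 361 m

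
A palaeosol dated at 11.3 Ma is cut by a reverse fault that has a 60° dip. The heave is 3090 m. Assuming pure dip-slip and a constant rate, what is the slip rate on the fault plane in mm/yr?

dip-slip = heave / cos(dip) = 3090 m / cos(60°) = 6180 m
rate = 6180 m / 11.3 Ma = 0.000547 m/yr = 0.547 mm/yr

0.547 mm/yr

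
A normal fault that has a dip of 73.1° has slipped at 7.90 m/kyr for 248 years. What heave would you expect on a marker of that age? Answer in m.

0.570 m

dip-slip = rate × time = 7.90 m/kyr × 248 years = 1.959 m
heave = dip-slip × cos(dip) = 1.959 × cos(73.1°) = 0.570 m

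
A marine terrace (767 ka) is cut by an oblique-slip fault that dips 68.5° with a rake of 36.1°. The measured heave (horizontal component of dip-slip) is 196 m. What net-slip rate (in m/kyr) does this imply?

1.18 m/kyr

dip-slip = heave / cos(dip) = 196 / cos(68.5°) = 534.8 m
net slip = dip-slip / sin(rake) = 534.8 / sin(36.1°) = 907.7 m
rate = 907.7 m / 767 ka = 0.00118 m/yr = 1.18 m/kyr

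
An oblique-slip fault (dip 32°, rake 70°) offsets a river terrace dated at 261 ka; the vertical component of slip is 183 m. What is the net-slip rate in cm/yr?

0.141 cm/yr

dip-slip = throw / sin(dip) = 183 / sin(32°) = 345.3 m
net slip = dip-slip / sin(rake) = 345.3 / sin(70°) = 367.5 m
rate = 367.5 m / 261 ka = 0.00141 m/yr = 0.141 cm/yr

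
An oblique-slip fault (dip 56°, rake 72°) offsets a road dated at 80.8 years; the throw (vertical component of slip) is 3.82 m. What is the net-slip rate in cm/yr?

dip-slip = throw / sin(dip) = 3.82 / sin(56°) = 4.608 m
net slip = dip-slip / sin(rake) = 4.608 / sin(72°) = 4.845 m
rate = 4.845 m / 80.8 years = 0.0600 m/yr = 6 cm/yr

6 cm/yr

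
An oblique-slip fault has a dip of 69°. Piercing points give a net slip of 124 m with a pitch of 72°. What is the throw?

110 m

dip-slip = net slip × sin(rake) = 124 m × sin(72°) = 117.9 m
throw = dip-slip × sin(dip) = 117.9 × sin(69°) = 110 m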